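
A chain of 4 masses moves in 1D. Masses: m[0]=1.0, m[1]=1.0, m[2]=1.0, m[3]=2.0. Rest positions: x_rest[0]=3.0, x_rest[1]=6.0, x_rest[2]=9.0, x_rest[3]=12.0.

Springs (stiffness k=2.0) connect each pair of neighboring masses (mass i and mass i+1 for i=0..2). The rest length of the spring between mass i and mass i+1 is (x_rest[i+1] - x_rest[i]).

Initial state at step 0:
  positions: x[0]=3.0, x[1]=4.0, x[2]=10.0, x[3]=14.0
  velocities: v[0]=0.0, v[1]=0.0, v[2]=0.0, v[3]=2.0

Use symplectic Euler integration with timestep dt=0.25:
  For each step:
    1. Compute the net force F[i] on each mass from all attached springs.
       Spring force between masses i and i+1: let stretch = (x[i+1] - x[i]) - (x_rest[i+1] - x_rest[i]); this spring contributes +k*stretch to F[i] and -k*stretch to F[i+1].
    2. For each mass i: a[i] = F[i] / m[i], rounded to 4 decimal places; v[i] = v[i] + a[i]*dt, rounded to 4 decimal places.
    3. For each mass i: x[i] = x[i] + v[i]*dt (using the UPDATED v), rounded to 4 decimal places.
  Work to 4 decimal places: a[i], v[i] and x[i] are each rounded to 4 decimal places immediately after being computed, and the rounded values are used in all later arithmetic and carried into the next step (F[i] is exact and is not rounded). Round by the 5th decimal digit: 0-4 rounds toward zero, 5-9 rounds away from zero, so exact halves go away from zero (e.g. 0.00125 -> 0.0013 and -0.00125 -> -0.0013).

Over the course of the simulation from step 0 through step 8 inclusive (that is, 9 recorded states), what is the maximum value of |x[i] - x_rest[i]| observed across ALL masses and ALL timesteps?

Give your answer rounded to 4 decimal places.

Step 0: x=[3.0000 4.0000 10.0000 14.0000] v=[0.0000 0.0000 0.0000 2.0000]
Step 1: x=[2.7500 4.6250 9.7500 14.4375] v=[-1.0000 2.5000 -1.0000 1.7500]
Step 2: x=[2.3594 5.6563 9.4453 14.7695] v=[-1.5625 4.1250 -1.2188 1.3281]
Step 3: x=[2.0059 6.7491 9.3325 14.9563] v=[-1.4141 4.3711 -0.4512 0.7471]
Step 4: x=[1.8703 7.5719 9.5998 14.9791] v=[-0.5425 3.2912 1.0690 0.0912]
Step 5: x=[2.0724 7.9355 10.2860 14.8532] v=[0.8083 1.4544 2.7447 -0.5036]
Step 6: x=[2.6324 7.8600 11.2493 14.6294] v=[2.2399 -0.3019 3.8531 -0.8954]
Step 7: x=[3.4708 7.5547 12.2114 14.3818] v=[3.3537 -1.2211 3.8485 -0.9904]
Step 8: x=[4.4447 7.3210 12.8628 14.1861] v=[3.8957 -0.9347 2.6054 -0.7830]
Max displacement = 3.8628

Answer: 3.8628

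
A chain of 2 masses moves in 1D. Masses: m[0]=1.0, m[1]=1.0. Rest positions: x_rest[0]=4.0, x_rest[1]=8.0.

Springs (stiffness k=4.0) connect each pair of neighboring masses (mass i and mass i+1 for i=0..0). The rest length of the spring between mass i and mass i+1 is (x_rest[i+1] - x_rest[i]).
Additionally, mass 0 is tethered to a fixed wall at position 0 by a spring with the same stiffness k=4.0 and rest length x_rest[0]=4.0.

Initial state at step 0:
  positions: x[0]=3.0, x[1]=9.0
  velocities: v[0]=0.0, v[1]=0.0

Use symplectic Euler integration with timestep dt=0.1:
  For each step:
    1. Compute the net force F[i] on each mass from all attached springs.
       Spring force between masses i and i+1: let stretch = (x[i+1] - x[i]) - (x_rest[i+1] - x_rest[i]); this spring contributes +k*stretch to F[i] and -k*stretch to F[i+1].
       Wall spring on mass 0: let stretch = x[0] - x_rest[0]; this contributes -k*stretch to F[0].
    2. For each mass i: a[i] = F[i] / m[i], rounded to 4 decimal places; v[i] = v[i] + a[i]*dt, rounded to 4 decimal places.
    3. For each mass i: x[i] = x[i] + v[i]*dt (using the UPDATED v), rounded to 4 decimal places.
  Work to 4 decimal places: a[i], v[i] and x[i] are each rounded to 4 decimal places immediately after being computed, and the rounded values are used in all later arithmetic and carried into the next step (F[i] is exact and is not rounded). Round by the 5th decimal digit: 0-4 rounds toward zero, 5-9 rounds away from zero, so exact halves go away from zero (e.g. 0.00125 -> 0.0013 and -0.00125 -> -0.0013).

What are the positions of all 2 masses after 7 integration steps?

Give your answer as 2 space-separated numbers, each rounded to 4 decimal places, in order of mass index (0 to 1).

Step 0: x=[3.0000 9.0000] v=[0.0000 0.0000]
Step 1: x=[3.1200 8.9200] v=[1.2000 -0.8000]
Step 2: x=[3.3472 8.7680] v=[2.2720 -1.5200]
Step 3: x=[3.6573 8.5592] v=[3.1014 -2.0883]
Step 4: x=[4.0172 8.3143] v=[3.5992 -2.4491]
Step 5: x=[4.3883 8.0575] v=[3.7112 -2.5679]
Step 6: x=[4.7307 7.8139] v=[3.4236 -2.4356]
Step 7: x=[5.0072 7.6070] v=[2.7646 -2.0689]

Answer: 5.0072 7.6070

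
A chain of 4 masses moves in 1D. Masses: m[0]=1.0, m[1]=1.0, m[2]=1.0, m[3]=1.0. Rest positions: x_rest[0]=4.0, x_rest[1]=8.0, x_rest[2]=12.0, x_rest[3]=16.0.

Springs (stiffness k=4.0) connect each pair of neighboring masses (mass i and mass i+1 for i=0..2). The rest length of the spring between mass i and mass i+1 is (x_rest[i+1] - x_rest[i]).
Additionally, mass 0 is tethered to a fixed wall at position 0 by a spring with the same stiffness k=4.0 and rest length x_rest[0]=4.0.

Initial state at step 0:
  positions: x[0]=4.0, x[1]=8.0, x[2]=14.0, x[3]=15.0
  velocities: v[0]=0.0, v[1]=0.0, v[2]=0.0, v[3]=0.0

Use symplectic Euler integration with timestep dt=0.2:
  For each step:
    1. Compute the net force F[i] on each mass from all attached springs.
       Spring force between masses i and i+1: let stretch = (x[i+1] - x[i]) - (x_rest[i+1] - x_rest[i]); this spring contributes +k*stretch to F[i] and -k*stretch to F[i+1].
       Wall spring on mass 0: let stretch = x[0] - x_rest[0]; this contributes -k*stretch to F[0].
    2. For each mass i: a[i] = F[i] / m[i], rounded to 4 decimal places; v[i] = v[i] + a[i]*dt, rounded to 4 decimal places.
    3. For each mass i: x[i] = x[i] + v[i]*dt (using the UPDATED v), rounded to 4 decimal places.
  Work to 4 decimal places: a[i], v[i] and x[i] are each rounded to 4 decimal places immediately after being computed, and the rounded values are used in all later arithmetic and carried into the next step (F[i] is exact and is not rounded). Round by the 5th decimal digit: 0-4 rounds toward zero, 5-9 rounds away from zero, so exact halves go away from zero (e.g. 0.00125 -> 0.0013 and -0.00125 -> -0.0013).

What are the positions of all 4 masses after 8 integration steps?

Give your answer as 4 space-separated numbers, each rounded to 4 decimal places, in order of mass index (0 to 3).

Answer: 3.7328 7.0179 13.4679 15.7312

Derivation:
Step 0: x=[4.0000 8.0000 14.0000 15.0000] v=[0.0000 0.0000 0.0000 0.0000]
Step 1: x=[4.0000 8.3200 13.2000 15.4800] v=[0.0000 1.6000 -4.0000 2.4000]
Step 2: x=[4.0512 8.7296 11.9840 16.2352] v=[0.2560 2.0480 -6.0800 3.7760]
Step 3: x=[4.2028 8.9114 10.9275 16.9502] v=[0.7578 0.9088 -5.2826 3.5750]
Step 4: x=[4.4353 8.6624 10.5120 17.3416] v=[1.1624 -1.2452 -2.0773 1.9568]
Step 5: x=[4.6345 8.0330 10.8933 17.2802] v=[0.9958 -3.1472 1.9067 -0.3069]
Step 6: x=[4.6359 7.3174 11.8389 16.8369] v=[0.0070 -3.5778 4.7280 -2.2164]
Step 7: x=[4.3246 6.8962 12.8607 16.2339] v=[-1.5565 -2.1058 5.1092 -3.0148]
Step 8: x=[3.7328 7.0179 13.4679 15.7312] v=[-2.9589 0.6085 3.0362 -2.5134]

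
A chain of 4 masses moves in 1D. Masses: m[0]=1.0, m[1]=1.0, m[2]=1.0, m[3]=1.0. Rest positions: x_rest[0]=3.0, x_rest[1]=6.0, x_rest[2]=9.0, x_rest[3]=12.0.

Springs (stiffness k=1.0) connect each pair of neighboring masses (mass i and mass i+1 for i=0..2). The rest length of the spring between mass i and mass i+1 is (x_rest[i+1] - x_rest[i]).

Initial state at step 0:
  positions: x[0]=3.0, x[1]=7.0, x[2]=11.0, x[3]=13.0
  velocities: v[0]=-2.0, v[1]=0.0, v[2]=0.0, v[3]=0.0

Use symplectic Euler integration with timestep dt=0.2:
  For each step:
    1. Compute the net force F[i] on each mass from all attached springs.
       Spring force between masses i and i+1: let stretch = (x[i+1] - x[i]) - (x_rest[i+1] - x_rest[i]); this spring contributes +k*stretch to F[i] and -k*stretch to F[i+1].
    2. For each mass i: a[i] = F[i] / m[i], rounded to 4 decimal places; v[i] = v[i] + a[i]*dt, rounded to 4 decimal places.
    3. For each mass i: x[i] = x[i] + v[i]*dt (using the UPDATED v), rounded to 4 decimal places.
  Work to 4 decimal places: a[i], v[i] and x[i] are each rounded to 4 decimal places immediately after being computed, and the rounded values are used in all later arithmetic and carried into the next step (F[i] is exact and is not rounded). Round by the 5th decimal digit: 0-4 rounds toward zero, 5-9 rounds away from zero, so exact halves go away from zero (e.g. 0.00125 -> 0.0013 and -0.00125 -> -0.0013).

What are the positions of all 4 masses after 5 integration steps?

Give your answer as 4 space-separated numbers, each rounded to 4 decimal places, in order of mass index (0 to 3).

Answer: 1.8382 6.6727 10.0435 13.4456

Derivation:
Step 0: x=[3.0000 7.0000 11.0000 13.0000] v=[-2.0000 0.0000 0.0000 0.0000]
Step 1: x=[2.6400 7.0000 10.9200 13.0400] v=[-1.8000 0.0000 -0.4000 0.2000]
Step 2: x=[2.3344 6.9824 10.7680 13.1152] v=[-1.5280 -0.0880 -0.7600 0.3760]
Step 3: x=[2.0947 6.9303 10.5585 13.2165] v=[-1.1984 -0.2605 -1.0477 0.5066]
Step 4: x=[1.9284 6.8299 10.3102 13.3315] v=[-0.8313 -0.5020 -1.2417 0.5750]
Step 5: x=[1.8382 6.6727 10.0435 13.4456] v=[-0.4510 -0.7862 -1.3335 0.5707]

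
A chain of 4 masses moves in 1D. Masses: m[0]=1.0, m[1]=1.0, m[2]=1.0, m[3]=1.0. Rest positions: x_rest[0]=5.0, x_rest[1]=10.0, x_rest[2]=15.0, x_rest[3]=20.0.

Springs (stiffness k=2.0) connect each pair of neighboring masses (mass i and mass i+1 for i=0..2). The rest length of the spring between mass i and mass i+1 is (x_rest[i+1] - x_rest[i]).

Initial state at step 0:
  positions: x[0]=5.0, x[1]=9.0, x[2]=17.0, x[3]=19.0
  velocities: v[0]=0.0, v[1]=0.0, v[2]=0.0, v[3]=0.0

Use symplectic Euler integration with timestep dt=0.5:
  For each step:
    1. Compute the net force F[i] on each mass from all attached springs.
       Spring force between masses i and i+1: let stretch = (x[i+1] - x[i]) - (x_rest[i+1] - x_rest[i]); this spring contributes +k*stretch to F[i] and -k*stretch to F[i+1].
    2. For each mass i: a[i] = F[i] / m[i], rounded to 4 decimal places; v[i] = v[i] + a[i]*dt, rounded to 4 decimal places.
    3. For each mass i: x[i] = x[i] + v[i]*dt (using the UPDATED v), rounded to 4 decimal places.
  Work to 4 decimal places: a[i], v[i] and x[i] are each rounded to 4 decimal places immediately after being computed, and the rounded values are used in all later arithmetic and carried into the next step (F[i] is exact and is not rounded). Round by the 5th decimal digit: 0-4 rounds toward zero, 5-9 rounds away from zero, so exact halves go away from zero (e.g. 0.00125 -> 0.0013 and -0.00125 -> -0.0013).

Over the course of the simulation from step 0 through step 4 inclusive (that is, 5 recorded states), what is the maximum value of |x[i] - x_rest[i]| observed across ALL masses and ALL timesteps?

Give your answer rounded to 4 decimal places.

Step 0: x=[5.0000 9.0000 17.0000 19.0000] v=[0.0000 0.0000 0.0000 0.0000]
Step 1: x=[4.5000 11.0000 14.0000 20.5000] v=[-1.0000 4.0000 -6.0000 3.0000]
Step 2: x=[4.7500 11.2500 12.7500 21.2500] v=[0.5000 0.5000 -2.5000 1.5000]
Step 3: x=[5.7500 9.0000 15.0000 20.2500] v=[2.0000 -4.5000 4.5000 -2.0000]
Step 4: x=[5.8750 8.1250 16.8750 19.1250] v=[0.2500 -1.7500 3.7500 -2.2500]
Max displacement = 2.2500

Answer: 2.2500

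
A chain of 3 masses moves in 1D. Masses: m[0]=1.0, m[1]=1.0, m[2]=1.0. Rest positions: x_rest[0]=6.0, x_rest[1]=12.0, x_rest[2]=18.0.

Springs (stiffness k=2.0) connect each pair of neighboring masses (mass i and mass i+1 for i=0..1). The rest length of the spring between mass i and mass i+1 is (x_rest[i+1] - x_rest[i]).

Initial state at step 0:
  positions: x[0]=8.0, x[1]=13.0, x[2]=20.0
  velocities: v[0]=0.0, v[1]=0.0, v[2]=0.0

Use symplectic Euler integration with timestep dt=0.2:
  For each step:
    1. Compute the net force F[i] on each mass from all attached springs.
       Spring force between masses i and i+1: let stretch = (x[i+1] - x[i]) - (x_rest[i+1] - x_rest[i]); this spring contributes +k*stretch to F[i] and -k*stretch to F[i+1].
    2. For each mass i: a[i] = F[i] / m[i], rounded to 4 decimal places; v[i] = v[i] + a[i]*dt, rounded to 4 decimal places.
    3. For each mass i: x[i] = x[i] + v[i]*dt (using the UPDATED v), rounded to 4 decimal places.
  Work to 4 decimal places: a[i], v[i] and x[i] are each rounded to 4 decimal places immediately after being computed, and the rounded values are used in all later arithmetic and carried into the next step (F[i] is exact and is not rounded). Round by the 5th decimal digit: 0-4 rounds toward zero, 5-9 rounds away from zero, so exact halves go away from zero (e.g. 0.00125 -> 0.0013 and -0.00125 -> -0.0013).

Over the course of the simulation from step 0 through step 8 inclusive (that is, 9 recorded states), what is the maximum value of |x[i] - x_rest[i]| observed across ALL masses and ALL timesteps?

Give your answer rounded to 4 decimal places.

Answer: 2.3524

Derivation:
Step 0: x=[8.0000 13.0000 20.0000] v=[0.0000 0.0000 0.0000]
Step 1: x=[7.9200 13.1600 19.9200] v=[-0.4000 0.8000 -0.4000]
Step 2: x=[7.7792 13.4416 19.7792] v=[-0.7040 1.4080 -0.7040]
Step 3: x=[7.6114 13.7772 19.6114] v=[-0.8390 1.6781 -0.8390]
Step 4: x=[7.4569 14.0863 19.4569] v=[-0.7727 1.5455 -0.7727]
Step 5: x=[7.3527 14.2947 19.3527] v=[-0.5209 1.0420 -0.5209]
Step 6: x=[7.3239 14.3524 19.3239] v=[-0.1441 0.2884 -0.1441]
Step 7: x=[7.3774 14.2455 19.3774] v=[0.2673 -0.5344 0.2673]
Step 8: x=[7.5003 13.9997 19.5003] v=[0.6145 -1.2289 0.6145]
Max displacement = 2.3524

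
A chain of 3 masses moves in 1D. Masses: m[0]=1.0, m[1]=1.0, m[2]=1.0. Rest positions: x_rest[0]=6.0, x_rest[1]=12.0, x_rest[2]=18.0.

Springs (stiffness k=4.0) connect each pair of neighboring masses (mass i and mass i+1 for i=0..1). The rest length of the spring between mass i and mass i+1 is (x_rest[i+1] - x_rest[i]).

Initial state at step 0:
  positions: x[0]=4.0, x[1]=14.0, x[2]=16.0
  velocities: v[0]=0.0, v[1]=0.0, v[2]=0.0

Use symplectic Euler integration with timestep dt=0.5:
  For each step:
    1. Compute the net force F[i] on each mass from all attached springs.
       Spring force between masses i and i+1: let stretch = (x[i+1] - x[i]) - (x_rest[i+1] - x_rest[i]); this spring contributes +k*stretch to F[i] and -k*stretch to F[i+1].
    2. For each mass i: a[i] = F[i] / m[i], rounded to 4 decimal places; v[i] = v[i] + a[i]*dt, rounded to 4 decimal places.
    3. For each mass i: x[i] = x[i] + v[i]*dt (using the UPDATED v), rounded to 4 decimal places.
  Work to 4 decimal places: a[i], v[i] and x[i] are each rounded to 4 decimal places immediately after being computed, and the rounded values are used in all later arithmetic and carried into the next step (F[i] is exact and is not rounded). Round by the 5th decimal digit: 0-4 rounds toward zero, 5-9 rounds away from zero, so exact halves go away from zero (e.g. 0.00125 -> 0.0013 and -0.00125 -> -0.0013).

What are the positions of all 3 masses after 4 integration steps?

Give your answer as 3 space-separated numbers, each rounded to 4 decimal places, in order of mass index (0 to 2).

Step 0: x=[4.0000 14.0000 16.0000] v=[0.0000 0.0000 0.0000]
Step 1: x=[8.0000 6.0000 20.0000] v=[8.0000 -16.0000 8.0000]
Step 2: x=[4.0000 14.0000 16.0000] v=[-8.0000 16.0000 -8.0000]
Step 3: x=[4.0000 14.0000 16.0000] v=[0.0000 0.0000 0.0000]
Step 4: x=[8.0000 6.0000 20.0000] v=[8.0000 -16.0000 8.0000]

Answer: 8.0000 6.0000 20.0000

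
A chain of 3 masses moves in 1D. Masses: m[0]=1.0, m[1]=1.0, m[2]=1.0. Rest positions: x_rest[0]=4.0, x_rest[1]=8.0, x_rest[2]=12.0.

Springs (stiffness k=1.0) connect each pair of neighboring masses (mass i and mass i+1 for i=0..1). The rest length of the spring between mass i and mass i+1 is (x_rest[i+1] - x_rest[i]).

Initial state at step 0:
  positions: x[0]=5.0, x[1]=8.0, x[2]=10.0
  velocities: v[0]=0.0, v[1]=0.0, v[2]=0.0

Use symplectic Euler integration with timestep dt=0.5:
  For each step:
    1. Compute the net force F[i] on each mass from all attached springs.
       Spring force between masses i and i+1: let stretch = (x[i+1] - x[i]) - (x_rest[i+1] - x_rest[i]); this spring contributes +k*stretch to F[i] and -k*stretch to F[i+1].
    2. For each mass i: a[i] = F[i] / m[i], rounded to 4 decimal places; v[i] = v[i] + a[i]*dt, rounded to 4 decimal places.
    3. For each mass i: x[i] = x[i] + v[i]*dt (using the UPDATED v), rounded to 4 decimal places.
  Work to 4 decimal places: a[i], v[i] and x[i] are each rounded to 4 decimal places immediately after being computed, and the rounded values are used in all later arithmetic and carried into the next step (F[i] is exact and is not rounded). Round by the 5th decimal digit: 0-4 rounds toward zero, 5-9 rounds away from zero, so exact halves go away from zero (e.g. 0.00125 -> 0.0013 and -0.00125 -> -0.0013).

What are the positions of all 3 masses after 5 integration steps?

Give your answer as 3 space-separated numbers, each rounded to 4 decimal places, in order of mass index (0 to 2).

Step 0: x=[5.0000 8.0000 10.0000] v=[0.0000 0.0000 0.0000]
Step 1: x=[4.7500 7.7500 10.5000] v=[-0.5000 -0.5000 1.0000]
Step 2: x=[4.2500 7.4375 11.3125] v=[-1.0000 -0.6250 1.6250]
Step 3: x=[3.5469 7.2969 12.1563] v=[-1.4063 -0.2813 1.6875]
Step 4: x=[2.7813 7.4336 12.7852] v=[-1.5313 0.2734 1.2578]
Step 5: x=[2.1787 7.7452 13.0762] v=[-1.2052 0.6231 0.5820]

Answer: 2.1787 7.7452 13.0762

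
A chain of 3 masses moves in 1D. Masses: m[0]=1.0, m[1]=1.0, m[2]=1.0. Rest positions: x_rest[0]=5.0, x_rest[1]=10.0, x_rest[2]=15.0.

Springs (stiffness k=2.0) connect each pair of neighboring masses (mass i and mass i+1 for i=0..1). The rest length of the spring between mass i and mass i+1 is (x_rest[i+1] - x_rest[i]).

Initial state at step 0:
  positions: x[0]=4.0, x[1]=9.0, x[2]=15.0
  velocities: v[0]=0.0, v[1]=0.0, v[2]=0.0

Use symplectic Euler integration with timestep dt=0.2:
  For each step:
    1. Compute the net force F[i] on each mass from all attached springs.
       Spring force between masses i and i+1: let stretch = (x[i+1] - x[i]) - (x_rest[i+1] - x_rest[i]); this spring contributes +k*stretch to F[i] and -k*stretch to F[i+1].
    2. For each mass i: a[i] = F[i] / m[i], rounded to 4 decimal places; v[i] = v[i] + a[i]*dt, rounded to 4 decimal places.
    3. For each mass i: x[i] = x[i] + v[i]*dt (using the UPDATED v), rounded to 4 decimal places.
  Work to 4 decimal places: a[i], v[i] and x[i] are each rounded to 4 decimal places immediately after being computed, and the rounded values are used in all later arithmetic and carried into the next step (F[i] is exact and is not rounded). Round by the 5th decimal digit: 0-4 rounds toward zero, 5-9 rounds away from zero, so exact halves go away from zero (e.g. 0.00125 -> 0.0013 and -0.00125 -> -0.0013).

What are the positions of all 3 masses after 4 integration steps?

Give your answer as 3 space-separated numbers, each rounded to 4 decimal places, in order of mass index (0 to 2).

Step 0: x=[4.0000 9.0000 15.0000] v=[0.0000 0.0000 0.0000]
Step 1: x=[4.0000 9.0800 14.9200] v=[0.0000 0.4000 -0.4000]
Step 2: x=[4.0064 9.2208 14.7728] v=[0.0320 0.7040 -0.7360]
Step 3: x=[4.0300 9.3886 14.5814] v=[0.1178 0.8390 -0.9568]
Step 4: x=[4.0822 9.5431 14.3746] v=[0.2612 0.7727 -1.0339]

Answer: 4.0822 9.5431 14.3746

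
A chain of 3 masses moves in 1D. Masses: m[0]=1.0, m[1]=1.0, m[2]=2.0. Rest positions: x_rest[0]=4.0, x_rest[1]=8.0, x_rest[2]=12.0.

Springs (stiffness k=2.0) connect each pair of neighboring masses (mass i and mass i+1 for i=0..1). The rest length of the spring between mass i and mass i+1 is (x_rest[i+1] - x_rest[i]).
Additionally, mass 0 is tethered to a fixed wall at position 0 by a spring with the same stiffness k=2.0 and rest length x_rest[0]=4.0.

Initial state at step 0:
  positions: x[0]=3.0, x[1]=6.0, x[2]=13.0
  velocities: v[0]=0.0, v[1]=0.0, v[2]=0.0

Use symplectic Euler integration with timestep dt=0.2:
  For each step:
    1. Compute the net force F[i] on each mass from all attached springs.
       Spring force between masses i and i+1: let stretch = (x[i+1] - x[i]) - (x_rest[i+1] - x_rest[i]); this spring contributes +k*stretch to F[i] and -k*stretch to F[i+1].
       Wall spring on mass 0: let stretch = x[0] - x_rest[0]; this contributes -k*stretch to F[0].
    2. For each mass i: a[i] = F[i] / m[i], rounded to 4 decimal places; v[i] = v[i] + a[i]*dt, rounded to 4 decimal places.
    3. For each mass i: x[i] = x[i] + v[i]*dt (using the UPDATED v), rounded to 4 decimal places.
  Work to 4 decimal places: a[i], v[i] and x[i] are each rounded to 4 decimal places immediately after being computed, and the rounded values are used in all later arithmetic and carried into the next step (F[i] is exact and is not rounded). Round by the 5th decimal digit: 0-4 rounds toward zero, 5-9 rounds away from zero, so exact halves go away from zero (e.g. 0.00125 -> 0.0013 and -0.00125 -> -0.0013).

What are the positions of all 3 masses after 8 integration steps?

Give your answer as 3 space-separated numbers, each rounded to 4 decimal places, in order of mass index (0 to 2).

Step 0: x=[3.0000 6.0000 13.0000] v=[0.0000 0.0000 0.0000]
Step 1: x=[3.0000 6.3200 12.8800] v=[0.0000 1.6000 -0.6000]
Step 2: x=[3.0256 6.8992 12.6576] v=[0.1280 2.8960 -1.1120]
Step 3: x=[3.1190 7.6292 12.3649] v=[0.4672 3.6499 -1.4637]
Step 4: x=[3.3237 8.3772 12.0427] v=[1.0237 3.7401 -1.6108]
Step 5: x=[3.6668 9.0142 11.7339] v=[1.7156 3.1849 -1.5439]
Step 6: x=[4.1444 9.4410 11.4763] v=[2.3878 2.1338 -1.2878]
Step 7: x=[4.7141 9.6069 11.2973] v=[2.8487 0.8293 -0.8949]
Step 8: x=[5.2981 9.5166 11.2107] v=[2.9202 -0.4517 -0.4330]

Answer: 5.2981 9.5166 11.2107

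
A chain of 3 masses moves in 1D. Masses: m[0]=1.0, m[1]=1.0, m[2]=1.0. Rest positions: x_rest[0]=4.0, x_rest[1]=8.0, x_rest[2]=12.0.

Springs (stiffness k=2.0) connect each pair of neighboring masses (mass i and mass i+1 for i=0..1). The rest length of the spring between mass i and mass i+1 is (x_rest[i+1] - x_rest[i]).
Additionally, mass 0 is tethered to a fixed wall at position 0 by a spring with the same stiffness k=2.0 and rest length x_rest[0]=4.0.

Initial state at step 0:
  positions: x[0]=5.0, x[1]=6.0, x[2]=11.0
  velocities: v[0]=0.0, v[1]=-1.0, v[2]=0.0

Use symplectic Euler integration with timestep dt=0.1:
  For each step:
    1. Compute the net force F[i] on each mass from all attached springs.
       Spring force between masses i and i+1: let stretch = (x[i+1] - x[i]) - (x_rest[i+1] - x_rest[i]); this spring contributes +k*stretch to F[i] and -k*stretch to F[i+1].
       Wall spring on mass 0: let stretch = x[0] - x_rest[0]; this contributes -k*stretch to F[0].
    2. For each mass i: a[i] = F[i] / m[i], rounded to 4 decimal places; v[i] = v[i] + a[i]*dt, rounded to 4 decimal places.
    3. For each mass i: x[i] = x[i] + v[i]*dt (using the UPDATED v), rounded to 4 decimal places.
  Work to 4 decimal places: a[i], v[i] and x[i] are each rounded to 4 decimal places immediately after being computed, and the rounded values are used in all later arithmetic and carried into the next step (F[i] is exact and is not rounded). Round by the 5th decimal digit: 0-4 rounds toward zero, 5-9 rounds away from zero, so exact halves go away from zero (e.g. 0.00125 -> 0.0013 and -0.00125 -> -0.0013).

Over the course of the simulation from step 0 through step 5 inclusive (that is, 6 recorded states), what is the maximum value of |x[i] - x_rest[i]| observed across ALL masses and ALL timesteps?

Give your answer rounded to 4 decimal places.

Step 0: x=[5.0000 6.0000 11.0000] v=[0.0000 -1.0000 0.0000]
Step 1: x=[4.9200 5.9800 10.9800] v=[-0.8000 -0.2000 -0.2000]
Step 2: x=[4.7628 6.0388 10.9400] v=[-1.5720 0.5880 -0.4000]
Step 3: x=[4.5359 6.1701 10.8820] v=[-2.2694 1.3130 -0.5802]
Step 4: x=[4.2509 6.3630 10.8097] v=[-2.8497 1.9285 -0.7226]
Step 5: x=[3.9232 6.6025 10.7285] v=[-3.2775 2.3954 -0.8119]
Max displacement = 2.0200

Answer: 2.0200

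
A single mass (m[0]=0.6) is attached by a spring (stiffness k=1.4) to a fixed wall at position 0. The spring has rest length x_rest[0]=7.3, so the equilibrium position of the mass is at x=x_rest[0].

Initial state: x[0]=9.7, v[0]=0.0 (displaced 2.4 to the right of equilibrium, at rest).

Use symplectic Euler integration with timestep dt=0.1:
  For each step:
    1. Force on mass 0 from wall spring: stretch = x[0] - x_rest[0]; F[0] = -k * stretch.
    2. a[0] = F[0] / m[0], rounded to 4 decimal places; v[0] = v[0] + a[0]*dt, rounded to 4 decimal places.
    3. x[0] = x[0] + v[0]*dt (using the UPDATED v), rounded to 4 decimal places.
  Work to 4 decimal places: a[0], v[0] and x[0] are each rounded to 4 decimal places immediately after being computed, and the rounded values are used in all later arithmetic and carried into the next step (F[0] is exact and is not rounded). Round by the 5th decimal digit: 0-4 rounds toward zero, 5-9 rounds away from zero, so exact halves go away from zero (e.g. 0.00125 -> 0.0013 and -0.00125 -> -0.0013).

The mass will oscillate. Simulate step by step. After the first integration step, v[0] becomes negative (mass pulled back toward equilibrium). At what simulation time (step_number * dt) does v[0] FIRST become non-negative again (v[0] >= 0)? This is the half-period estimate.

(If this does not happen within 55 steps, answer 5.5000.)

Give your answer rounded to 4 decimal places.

Answer: 2.1000

Derivation:
Step 0: x=[9.7000] v=[0.0000]
Step 1: x=[9.6440] v=[-0.5600]
Step 2: x=[9.5333] v=[-1.1069]
Step 3: x=[9.3705] v=[-1.6280]
Step 4: x=[9.1594] v=[-2.1111]
Step 5: x=[8.9049] v=[-2.5450]
Step 6: x=[8.6130] v=[-2.9195]
Step 7: x=[8.2904] v=[-3.2259]
Step 8: x=[7.9447] v=[-3.4570]
Step 9: x=[7.5840] v=[-3.6074]
Step 10: x=[7.2166] v=[-3.6737]
Step 11: x=[6.8512] v=[-3.6542]
Step 12: x=[6.4963] v=[-3.5495]
Step 13: x=[6.1601] v=[-3.3620]
Step 14: x=[5.8505] v=[-3.0960]
Step 15: x=[5.5747] v=[-2.7578]
Step 16: x=[5.3392] v=[-2.3552]
Step 17: x=[5.1494] v=[-1.8977]
Step 18: x=[5.0098] v=[-1.3959]
Step 19: x=[4.9237] v=[-0.8615]
Step 20: x=[4.8930] v=[-0.3070]
Step 21: x=[4.9185] v=[0.2546]
First v>=0 after going negative at step 21, time=2.1000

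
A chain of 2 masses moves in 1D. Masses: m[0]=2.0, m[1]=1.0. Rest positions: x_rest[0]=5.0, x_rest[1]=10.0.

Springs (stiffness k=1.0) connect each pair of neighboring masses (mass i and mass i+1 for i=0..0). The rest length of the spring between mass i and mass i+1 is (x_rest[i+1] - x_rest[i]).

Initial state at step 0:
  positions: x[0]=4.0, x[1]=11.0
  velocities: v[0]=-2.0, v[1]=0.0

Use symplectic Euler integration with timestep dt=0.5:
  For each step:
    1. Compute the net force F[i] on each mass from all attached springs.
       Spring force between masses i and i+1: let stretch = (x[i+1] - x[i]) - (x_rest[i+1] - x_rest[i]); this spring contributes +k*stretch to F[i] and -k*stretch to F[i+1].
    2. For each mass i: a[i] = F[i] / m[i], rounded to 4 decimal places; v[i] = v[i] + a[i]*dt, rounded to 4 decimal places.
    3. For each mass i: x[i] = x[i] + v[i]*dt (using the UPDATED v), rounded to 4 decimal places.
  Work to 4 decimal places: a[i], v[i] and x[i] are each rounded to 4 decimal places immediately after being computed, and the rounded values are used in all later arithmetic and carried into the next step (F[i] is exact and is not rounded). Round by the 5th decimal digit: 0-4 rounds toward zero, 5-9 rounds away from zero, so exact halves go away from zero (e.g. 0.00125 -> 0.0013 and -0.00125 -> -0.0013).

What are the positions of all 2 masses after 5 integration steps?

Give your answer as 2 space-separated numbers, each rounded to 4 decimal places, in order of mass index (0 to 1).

Answer: 1.9890 5.0219

Derivation:
Step 0: x=[4.0000 11.0000] v=[-2.0000 0.0000]
Step 1: x=[3.2500 10.5000] v=[-1.5000 -1.0000]
Step 2: x=[2.7813 9.4375] v=[-0.9375 -2.1250]
Step 3: x=[2.5196 7.9610] v=[-0.5235 -2.9531]
Step 4: x=[2.3130 6.3741] v=[-0.4132 -3.1738]
Step 5: x=[1.9890 5.0219] v=[-0.6480 -2.7044]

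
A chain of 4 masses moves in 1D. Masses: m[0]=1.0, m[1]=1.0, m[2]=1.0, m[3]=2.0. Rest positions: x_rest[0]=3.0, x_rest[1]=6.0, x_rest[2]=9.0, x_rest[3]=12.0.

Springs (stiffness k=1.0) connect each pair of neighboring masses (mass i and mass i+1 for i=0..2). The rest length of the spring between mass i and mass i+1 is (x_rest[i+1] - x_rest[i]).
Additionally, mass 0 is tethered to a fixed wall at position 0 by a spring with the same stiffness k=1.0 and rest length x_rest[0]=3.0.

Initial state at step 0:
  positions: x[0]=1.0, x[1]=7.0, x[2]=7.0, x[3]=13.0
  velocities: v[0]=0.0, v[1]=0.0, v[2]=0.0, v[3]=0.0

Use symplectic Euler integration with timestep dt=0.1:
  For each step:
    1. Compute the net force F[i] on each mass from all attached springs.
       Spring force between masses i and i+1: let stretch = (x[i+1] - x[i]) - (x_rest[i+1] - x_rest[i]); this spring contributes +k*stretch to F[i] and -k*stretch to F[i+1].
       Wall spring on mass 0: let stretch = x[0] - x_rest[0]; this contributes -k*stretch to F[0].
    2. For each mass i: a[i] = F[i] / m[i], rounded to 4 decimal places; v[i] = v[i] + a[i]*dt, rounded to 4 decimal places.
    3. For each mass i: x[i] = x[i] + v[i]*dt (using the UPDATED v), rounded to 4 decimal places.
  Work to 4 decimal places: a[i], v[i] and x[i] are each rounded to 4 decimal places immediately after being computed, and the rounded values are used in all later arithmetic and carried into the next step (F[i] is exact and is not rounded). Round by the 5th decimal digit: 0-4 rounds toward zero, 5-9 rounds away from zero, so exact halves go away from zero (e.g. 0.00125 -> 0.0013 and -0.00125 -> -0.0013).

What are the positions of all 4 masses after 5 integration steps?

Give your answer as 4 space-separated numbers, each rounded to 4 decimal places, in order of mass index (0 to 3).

Answer: 1.6955 6.1782 7.8337 12.7879

Derivation:
Step 0: x=[1.0000 7.0000 7.0000 13.0000] v=[0.0000 0.0000 0.0000 0.0000]
Step 1: x=[1.0500 6.9400 7.0600 12.9850] v=[0.5000 -0.6000 0.6000 -0.1500]
Step 2: x=[1.1484 6.8223 7.1781 12.9554] v=[0.9840 -1.1770 1.1805 -0.2963]
Step 3: x=[1.2921 6.6514 7.3504 12.9119] v=[1.4366 -1.7088 1.7227 -0.4352]
Step 4: x=[1.4764 6.4339 7.5713 12.8556] v=[1.8433 -2.1748 2.2090 -0.5633]
Step 5: x=[1.6955 6.1782 7.8337 12.7879] v=[2.1914 -2.5568 2.6237 -0.6775]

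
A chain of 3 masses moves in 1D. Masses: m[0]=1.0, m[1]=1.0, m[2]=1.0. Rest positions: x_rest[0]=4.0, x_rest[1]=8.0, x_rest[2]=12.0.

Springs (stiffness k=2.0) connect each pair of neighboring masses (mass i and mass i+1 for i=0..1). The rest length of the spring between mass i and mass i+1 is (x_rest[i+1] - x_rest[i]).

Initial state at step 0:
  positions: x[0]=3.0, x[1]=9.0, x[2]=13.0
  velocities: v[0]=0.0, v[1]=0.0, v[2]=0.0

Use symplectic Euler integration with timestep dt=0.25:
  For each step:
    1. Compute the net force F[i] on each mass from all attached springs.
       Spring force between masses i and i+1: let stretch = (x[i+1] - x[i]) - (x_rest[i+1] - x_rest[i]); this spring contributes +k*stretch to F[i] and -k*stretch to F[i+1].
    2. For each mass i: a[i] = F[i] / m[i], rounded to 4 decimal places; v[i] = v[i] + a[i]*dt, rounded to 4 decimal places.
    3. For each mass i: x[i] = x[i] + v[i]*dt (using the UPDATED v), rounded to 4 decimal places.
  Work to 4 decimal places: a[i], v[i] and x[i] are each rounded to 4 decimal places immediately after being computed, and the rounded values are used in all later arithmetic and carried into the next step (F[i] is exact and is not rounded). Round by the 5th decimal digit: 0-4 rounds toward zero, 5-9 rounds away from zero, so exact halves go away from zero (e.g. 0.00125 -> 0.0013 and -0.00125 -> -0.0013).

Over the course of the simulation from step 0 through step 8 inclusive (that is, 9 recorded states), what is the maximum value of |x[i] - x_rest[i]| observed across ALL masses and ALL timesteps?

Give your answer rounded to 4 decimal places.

Answer: 1.2522

Derivation:
Step 0: x=[3.0000 9.0000 13.0000] v=[0.0000 0.0000 0.0000]
Step 1: x=[3.2500 8.7500 13.0000] v=[1.0000 -1.0000 0.0000]
Step 2: x=[3.6875 8.3438 12.9688] v=[1.7500 -1.6250 -0.1250]
Step 3: x=[4.2071 7.9336 12.8594] v=[2.0782 -1.6407 -0.4375]
Step 4: x=[4.6925 7.6733 12.6343] v=[1.9415 -1.0411 -0.9004]
Step 5: x=[5.0505 7.6606 12.2891] v=[1.4319 -0.0510 -1.3809]
Step 6: x=[5.2348 7.9002 11.8653] v=[0.7370 0.9582 -1.6952]
Step 7: x=[5.2522 8.3022 11.4459] v=[0.0697 1.6081 -1.6778]
Step 8: x=[5.1509 8.7160 11.1335] v=[-0.4053 1.6550 -1.2497]
Max displacement = 1.2522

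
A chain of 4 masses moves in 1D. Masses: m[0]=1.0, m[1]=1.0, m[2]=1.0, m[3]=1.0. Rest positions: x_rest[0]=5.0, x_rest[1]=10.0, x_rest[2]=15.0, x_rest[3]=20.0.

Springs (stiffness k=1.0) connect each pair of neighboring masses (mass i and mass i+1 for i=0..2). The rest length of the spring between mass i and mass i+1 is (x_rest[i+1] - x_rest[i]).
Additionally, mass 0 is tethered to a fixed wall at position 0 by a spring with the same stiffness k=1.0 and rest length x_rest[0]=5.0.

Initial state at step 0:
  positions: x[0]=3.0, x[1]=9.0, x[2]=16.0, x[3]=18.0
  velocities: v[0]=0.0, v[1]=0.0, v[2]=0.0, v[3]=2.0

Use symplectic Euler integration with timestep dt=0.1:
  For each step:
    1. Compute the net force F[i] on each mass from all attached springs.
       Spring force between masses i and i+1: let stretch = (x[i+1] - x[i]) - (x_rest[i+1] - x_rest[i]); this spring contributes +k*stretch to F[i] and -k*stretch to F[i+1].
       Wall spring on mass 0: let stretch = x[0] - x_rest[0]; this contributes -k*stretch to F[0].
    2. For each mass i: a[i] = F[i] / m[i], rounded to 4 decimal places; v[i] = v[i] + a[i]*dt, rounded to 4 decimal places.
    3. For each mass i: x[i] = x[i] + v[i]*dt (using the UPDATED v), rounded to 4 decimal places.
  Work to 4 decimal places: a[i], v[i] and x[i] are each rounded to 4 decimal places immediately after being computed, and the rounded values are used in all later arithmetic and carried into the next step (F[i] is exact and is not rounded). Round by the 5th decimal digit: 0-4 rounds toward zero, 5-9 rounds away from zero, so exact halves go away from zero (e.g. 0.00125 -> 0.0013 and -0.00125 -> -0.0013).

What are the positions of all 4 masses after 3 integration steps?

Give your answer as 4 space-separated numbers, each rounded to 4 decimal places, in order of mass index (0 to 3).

Step 0: x=[3.0000 9.0000 16.0000 18.0000] v=[0.0000 0.0000 0.0000 2.0000]
Step 1: x=[3.0300 9.0100 15.9500 18.2300] v=[0.3000 0.1000 -0.5000 2.3000]
Step 2: x=[3.0895 9.0296 15.8534 18.4872] v=[0.5950 0.1960 -0.9660 2.5720]
Step 3: x=[3.1775 9.0580 15.7149 18.7681] v=[0.8801 0.2844 -1.3850 2.8086]

Answer: 3.1775 9.0580 15.7149 18.7681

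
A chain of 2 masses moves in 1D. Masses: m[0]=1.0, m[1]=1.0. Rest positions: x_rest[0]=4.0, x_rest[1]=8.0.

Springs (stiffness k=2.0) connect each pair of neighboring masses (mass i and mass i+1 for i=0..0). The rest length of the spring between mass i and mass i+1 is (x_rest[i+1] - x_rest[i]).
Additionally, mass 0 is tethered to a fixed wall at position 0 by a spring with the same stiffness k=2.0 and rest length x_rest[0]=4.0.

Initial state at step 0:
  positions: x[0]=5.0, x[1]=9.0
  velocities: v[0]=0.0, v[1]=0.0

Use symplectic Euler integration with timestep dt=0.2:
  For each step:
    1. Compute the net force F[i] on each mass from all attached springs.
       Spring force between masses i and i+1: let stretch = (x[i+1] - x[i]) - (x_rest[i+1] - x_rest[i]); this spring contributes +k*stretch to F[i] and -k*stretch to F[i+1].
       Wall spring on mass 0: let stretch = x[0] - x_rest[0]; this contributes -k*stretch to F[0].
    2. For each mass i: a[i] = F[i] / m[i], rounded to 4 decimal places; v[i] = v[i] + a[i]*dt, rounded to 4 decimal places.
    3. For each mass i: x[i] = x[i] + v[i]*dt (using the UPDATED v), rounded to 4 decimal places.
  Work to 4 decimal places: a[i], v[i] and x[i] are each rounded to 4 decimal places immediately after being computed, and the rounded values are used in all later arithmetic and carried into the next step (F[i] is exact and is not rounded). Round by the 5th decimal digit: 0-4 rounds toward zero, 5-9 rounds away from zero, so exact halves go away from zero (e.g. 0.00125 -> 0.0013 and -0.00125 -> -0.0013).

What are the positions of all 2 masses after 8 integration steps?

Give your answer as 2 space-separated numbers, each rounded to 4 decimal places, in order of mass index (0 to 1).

Step 0: x=[5.0000 9.0000] v=[0.0000 0.0000]
Step 1: x=[4.9200 9.0000] v=[-0.4000 0.0000]
Step 2: x=[4.7728 8.9936] v=[-0.7360 -0.0320]
Step 3: x=[4.5814 8.9695] v=[-0.9568 -0.1203]
Step 4: x=[4.3746 8.9144] v=[-1.0341 -0.2755]
Step 5: x=[4.1810 8.8161] v=[-0.9680 -0.4914]
Step 6: x=[4.0237 8.6670] v=[-0.7864 -0.7454]
Step 7: x=[3.9160 8.4665] v=[-0.5386 -1.0027]
Step 8: x=[3.8590 8.2219] v=[-0.2848 -1.2229]

Answer: 3.8590 8.2219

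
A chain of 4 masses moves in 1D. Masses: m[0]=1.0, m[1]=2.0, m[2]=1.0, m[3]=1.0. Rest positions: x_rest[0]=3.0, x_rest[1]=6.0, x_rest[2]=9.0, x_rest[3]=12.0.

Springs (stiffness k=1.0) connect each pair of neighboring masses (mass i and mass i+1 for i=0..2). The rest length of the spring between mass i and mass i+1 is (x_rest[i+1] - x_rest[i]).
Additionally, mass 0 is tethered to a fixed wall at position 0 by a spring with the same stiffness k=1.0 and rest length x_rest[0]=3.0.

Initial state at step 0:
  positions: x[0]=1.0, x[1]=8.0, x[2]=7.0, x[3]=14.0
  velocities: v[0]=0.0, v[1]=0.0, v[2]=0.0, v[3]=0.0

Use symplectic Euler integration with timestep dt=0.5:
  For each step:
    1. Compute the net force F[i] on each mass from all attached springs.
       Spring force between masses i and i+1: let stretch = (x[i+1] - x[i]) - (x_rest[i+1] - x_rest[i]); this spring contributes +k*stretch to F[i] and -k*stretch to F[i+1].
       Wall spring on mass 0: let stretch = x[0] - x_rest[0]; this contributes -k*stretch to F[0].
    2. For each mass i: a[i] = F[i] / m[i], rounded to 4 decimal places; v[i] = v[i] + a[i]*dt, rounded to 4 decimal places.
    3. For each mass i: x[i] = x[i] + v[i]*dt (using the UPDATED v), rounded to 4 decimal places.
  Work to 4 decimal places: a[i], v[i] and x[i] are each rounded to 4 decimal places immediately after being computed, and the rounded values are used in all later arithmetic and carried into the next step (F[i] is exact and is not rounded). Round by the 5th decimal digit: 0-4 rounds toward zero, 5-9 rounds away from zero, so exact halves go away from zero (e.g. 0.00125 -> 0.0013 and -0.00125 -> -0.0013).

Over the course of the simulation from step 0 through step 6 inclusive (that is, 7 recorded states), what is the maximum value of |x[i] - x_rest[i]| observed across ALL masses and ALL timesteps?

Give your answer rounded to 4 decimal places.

Answer: 3.6094

Derivation:
Step 0: x=[1.0000 8.0000 7.0000 14.0000] v=[0.0000 0.0000 0.0000 0.0000]
Step 1: x=[2.5000 7.0000 9.0000 13.0000] v=[3.0000 -2.0000 4.0000 -2.0000]
Step 2: x=[4.5000 5.6875 11.5000 11.7500] v=[4.0000 -2.6250 5.0000 -2.5000]
Step 3: x=[5.6719 4.9531 12.6094 11.1875] v=[2.3438 -1.4688 2.2188 -1.1250]
Step 4: x=[5.2461 5.2656 11.4493 11.7305] v=[-0.8516 0.6250 -2.3203 1.0860]
Step 5: x=[3.5137 6.3487 8.8135 12.9532] v=[-3.4649 2.1661 -5.2716 2.4454]
Step 6: x=[1.6116 7.3855 6.5964 13.8910] v=[-3.8043 2.0736 -4.4342 1.8756]
Max displacement = 3.6094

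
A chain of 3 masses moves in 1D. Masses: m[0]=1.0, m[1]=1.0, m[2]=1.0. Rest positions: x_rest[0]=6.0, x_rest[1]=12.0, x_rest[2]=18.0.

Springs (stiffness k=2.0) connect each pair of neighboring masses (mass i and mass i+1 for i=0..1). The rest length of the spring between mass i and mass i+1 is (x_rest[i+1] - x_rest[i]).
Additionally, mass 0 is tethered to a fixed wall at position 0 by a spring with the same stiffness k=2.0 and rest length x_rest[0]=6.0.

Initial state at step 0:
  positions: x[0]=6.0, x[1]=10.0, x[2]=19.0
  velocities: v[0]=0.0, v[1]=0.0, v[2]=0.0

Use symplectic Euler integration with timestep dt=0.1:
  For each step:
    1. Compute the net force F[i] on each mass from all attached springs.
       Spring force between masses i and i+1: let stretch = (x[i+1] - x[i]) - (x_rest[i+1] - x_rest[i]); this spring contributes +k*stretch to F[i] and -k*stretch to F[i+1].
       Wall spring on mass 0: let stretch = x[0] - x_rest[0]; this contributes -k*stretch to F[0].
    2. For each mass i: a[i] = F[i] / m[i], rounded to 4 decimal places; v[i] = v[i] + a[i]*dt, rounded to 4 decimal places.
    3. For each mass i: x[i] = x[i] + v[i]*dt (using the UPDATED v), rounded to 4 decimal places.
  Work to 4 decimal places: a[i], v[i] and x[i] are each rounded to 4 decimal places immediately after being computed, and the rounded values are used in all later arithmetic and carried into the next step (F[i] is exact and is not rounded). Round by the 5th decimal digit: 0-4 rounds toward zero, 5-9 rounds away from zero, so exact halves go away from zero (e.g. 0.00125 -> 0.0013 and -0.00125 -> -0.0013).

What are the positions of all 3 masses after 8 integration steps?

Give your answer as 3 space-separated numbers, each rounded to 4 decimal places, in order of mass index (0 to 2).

Step 0: x=[6.0000 10.0000 19.0000] v=[0.0000 0.0000 0.0000]
Step 1: x=[5.9600 10.1000 18.9400] v=[-0.4000 1.0000 -0.6000]
Step 2: x=[5.8836 10.2940 18.8232] v=[-0.7640 1.9400 -1.1680]
Step 3: x=[5.7777 10.5704 18.6558] v=[-1.0586 2.7638 -1.6738]
Step 4: x=[5.6521 10.9126 18.4467] v=[-1.2556 3.4223 -2.0909]
Step 5: x=[5.5187 11.3003 18.2069] v=[-1.3339 3.8770 -2.3977]
Step 6: x=[5.3906 11.7105 17.9490] v=[-1.2813 4.1020 -2.5790]
Step 7: x=[5.2811 12.1191 17.6863] v=[-1.0954 4.0857 -2.6267]
Step 8: x=[5.2027 12.5023 17.4323] v=[-0.7840 3.8315 -2.5401]

Answer: 5.2027 12.5023 17.4323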